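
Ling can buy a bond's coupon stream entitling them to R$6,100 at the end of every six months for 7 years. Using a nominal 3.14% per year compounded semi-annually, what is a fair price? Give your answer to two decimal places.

R$76,133.00

With 2 periods per year: i = 0.0157, n = 14.
PV = PMT · [1 − (1+i)^(−n)] / i = 6100 · 12.480820 = 76,133.0011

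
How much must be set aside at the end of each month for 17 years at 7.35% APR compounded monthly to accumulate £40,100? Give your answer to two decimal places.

With 12 periods per year: i = 0.006125, n = 204.
FV-annuity factor = 404.135239; PMT = 40100 / 404.135239 = 99.2242

£99.22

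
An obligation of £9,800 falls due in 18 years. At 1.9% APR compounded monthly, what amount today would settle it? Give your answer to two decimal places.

i = 0.019/12 = 0.00158333 per month; n = 18·12 = 216.
Discount factor = (1+0.00158333)^(−216) = 0.710540; PV = 9,800 × 0.710540 = 6,963.2955

£6,963.30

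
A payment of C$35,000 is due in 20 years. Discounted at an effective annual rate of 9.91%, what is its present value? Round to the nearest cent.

PV = FV·(1+i)^(−n) = 35,000 × 0.151097 = 5,288.3950

C$5,288.40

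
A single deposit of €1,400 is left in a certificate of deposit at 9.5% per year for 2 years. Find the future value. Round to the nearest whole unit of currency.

1,400 × (1+0.095)^2 = 1,400 × 1.199025 = 1,678.6350

€1,679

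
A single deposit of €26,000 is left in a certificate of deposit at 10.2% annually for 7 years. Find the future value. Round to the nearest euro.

FV = PV·(1+i)^n = 26,000 × 1.973655 = 51,315.0208

€51,315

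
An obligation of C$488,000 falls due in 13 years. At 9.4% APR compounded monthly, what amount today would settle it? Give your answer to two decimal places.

C$144,470.70

With 12 periods per year: i = 0.00783333, n = 156.
Discount factor = (1+0.00783333)^(−156) = 0.296047; PV = 488,000 × 0.296047 = 144,470.7008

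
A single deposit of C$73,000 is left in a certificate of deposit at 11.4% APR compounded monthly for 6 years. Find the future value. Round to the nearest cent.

C$144,204.28

Periodic rate i = 0.114/12 = 0.0095; n = 6 × 12 = 72 periods.
73,000 × (1+0.0095)^72 = 73,000 × 1.975401 = 144,204.2753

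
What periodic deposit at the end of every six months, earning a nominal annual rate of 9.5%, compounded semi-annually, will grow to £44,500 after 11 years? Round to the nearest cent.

£1,190.31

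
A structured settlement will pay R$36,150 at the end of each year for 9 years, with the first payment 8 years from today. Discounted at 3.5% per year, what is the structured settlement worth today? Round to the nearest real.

Value one period before first payment (t=7): 36150 × [1 − (1+0.035)^(−9)] / 0.035 = 36150 × 7.607687 = 275,017.8673
PV₀ = 275,017.8673 / (1+0.035)^7 = 275,017.8673 / 1.272279 = 216,161.5577

R$216,162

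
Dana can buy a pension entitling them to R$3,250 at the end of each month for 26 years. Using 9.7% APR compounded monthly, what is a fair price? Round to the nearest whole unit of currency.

R$369,448

With 12 periods per year: i = 0.00808333, n = 312.
PV = 3250 × [1 − (1+0.00808333)^(−312)] / 0.00808333 = 3250 × 113.676235 = 369,447.7648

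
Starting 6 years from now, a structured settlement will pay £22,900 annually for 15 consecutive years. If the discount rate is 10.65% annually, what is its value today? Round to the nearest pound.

PV at t=5 (ordinary 15-year annuity): 22900 × a(15|0.1065) = 22900 × 7.331985 = 167,902.4631
Discount back 5 years: 167,902.4631 × (1+0.1065)^(−5) = 167,902.4631 × 0.602897 = 101,227.8414

£101,228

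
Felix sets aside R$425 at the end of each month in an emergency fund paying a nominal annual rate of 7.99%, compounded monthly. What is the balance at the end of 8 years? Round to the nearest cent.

R$56,869.40

i = 0.0799/12 = 0.00665833 per month; n = 8·12 = 96.
FV = 425 × [(1+0.00665833)^96 − 1] / 0.00665833 = 425 × 133.810344 = 56,869.3961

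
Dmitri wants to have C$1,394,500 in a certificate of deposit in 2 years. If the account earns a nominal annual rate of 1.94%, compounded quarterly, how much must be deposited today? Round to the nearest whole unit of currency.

Periodic rate i = 0.0194/4 = 0.00485; n = 2 × 4 = 8 periods.
Discount factor = (1+0.00485)^(−8) = 0.962033; PV = 1,394,500 × 0.962033 = 1,341,555.4374

C$1,341,555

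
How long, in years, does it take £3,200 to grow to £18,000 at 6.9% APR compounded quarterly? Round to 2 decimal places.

25.25 years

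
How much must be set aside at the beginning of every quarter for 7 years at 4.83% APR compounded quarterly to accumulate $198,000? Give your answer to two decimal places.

$5,914.03

With 4 periods per year: i = 0.012075, n = 28.
FV-annuity factor × (1+i) = 33.479691; PMT = 198000 / 33.479691 = 5,914.0330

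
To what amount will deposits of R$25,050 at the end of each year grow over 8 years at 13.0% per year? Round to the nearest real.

FV = PMT · [(1+i)^n − 1] / i = 25050 · 12.757263 = 319,569.4387

R$319,569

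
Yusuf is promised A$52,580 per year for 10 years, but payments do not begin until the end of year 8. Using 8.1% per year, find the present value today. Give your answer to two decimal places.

A$203,616.06

PV at t=7 (ordinary 10-year annuity): 52580 × a(10|0.081) = 52580 × 6.679921 = 351,230.2325
Discount back 7 years: 351,230.2325 × (1+0.081)^(−7) = 351,230.2325 × 0.579722 = 203,616.0619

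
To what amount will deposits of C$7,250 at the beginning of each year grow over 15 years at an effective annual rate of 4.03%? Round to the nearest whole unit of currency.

C$151,359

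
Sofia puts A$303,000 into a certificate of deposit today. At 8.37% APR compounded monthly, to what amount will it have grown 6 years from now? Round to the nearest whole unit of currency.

i = 0.0837/12 = 0.006975 per month; n = 6·12 = 72.
FV = PV·(1+i)^n = 303,000 × 1.649474 = 499,790.7370

A$499,791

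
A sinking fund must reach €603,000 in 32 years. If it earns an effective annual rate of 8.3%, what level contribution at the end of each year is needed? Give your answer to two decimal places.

€4,231.91

FV-annuity factor = 142.488822; PMT = 603000 / 142.488822 = 4,231.9109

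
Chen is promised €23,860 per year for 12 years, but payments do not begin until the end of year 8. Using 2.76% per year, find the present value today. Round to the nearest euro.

Value one period before first payment (t=7): 23860 × [1 − (1+0.0276)^(−12)] / 0.0276 = 23860 × 10.098132 = 240,941.4233
PV₀ = 240,941.4233 / (1+0.0276)^7 = 240,941.4233 / 1.209953 = 199,132.8009

€199,133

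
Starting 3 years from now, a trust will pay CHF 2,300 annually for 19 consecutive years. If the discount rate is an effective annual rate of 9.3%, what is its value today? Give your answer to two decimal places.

CHF 16,880.24

PV at t=2 (ordinary 19-year annuity): 2300 × a(19|0.093) = 2300 × 8.767809 = 20,165.9618
PV₀ = 20,165.9618 / (1+0.093)^2 = 20,165.9618 / 1.194649 = 16,880.2399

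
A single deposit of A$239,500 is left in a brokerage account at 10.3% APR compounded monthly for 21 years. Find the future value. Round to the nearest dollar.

Periodic rate i = 0.103/12 = 0.00858333; n = 21 × 12 = 252 periods.
FV = 239,500 × (1 + 0.00858333)^252 = 2,063,839.4153

A$2,063,839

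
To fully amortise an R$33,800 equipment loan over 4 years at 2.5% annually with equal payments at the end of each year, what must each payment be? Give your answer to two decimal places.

R$8,984.64

Annuity-PV factor = 3.761974; PMT = 33800 / 3.761974 = 8,984.6443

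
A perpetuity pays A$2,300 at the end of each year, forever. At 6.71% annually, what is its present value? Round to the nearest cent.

A$34,277.20

PV = C/r = 2300/0.0671 = 34,277.1982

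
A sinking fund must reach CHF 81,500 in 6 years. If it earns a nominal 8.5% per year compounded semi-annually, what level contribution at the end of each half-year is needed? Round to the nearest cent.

CHF 5,346.68

Periodic rate i = 0.085/2 = 0.0425; n = 6 × 2 = 12 periods.
PMT = 81500 / ( [(1+0.0425)^12 − 1] / 0.0425 ) = 81500 / 15.243091 = 5,346.6847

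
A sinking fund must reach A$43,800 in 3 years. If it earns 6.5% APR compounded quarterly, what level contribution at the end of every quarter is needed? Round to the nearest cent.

A$3,335.17

i = 0.065/4 = 0.01625 per quarter; n = 3·4 = 12.
PMT = 43800 / ( [(1+0.01625)^12 − 1] / 0.01625 ) = 43800 / 13.132774 = 3,335.1674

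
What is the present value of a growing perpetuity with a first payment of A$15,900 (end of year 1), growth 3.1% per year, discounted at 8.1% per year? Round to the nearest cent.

A$318,000.00

PV = D₁/(r − g) = 15900/(0.081 − 0.031) = 318,000.0000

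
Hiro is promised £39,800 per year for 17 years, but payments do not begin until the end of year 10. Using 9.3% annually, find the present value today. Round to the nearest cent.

£149,837.67

Value one period before first payment (t=9): 39800 × [1 − (1+0.093)^(−17)] / 0.093 = 39800 × 8.381455 = 333,581.9011
PV₀ = 333,581.9011 / (1+0.093)^9 = 333,581.9011 / 2.226289 = 149,837.6737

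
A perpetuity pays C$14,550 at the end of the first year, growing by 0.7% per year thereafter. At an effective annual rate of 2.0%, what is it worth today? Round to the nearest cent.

PV = PMT / (i − g) = 14550 / (0.02 − 0.007) = 14550 / 0.013000 = 1,119,230.7692

C$1,119,230.77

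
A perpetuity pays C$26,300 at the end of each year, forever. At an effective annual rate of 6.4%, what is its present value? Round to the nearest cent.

PV = C/r = 26300/0.064 = 410,937.5000

C$410,937.50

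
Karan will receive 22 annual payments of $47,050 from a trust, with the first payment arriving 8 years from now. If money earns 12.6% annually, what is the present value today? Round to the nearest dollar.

PV at t=7 (ordinary 22-year annuity): 47050 × a(22|0.126) = 47050 × 7.353352 = 345,975.2013
PV₀ = 345,975.2013 / (1+0.126)^7 = 345,975.2013 / 2.294926 = 150,756.5663

$150,757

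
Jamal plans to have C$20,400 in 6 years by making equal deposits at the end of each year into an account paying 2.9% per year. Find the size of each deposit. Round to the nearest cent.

FV-annuity factor = 6.452190; PMT = 20400 / 6.452190 = 3,161.7171

C$3,161.72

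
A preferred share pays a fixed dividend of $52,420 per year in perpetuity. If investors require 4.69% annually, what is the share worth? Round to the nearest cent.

PV = PMT / i = 52420 / 0.0469 = 1,117,697.2281

$1,117,697.23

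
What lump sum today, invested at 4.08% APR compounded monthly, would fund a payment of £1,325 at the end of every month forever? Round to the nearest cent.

£389,705.88

Periodic rate i = 0.0408/12 = 0.0034.
PV = PMT / i = 1325 / 0.0034 = 389,705.8824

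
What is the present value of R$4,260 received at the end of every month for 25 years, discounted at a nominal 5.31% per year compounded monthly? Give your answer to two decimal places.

R$706,710.54

Periodic rate i = 0.0531/12 = 0.004425; n = 25 × 12 = 300 periods.
PV = PMT · [1 − (1+i)^(−n)] / i = 4260 · 165.894493 = 706,710.5398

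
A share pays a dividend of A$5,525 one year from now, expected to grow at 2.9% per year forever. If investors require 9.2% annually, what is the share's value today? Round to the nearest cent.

PV = PMT / (i − g) = 5525 / (0.092 − 0.029) = 5525 / 0.063000 = 87,698.4127

A$87,698.41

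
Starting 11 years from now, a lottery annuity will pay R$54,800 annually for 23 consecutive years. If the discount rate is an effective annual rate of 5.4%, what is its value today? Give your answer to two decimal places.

Value one period before first payment (t=10): 54800 × [1 − (1+0.054)^(−23)] / 0.054 = 54800 × 12.994283 = 712,086.7055
PV₀ = 712,086.7055 / (1+0.054)^10 = 712,086.7055 / 1.692022 = 420,849.4548

R$420,849.45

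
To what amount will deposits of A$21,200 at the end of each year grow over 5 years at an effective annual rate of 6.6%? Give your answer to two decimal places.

A$120,946.35

FV = 21200 × [(1+0.066)^5 − 1] / 0.066 = 21200 × 5.705016 = 120,946.3488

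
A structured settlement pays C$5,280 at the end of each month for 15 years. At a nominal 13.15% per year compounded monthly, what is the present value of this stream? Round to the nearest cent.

Periodic rate i = 0.1315/12 = 0.0109583; n = 15 × 12 = 180 periods.
Annuity factor a(180|0.0109583) = 78.423492; PV = 5280 × 78.423492 = 414,076.0396

C$414,076.04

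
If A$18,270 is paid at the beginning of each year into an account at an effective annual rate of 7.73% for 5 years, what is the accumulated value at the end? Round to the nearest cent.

A$114,847.98

Accumulation factor s(5|0.0773) × (1+i) = 6.286151; FV = 18270 × 6.286151 = 114,847.9812
Payments are at the start of each period, so multiply by (1+i).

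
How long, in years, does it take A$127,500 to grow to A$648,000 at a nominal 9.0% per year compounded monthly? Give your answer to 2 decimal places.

Periodic rate i = 0.09/12 = 0.0075.
(1+i)^n = 648000/127500 = 5.08235, so n = ln 5.08235 / ln 1.0075 = 217.5818 months
= 217.5818/12 years

18.13 years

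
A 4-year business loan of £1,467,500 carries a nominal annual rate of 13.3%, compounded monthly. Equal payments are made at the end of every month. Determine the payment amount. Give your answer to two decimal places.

£39,588.21

i = 0.133/12 = 0.0110833 per month; n = 4·12 = 48.
Annuity-PV factor = 37.069119; PMT = 1.4675e+06 / 37.069119 = 39,588.2086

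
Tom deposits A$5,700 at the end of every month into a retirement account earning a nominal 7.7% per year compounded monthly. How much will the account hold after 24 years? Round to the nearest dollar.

i = 0.077/12 = 0.00641667 per month; n = 24·12 = 288.
FV = 5700 × [(1+0.00641667)^288 − 1] / 0.00641667 = 5700 × 827.493689 = 4,716,714.0261

A$4,716,714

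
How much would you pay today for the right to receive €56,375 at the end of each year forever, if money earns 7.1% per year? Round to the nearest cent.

€794,014.08

PV = C/r = 56375/0.071 = 794,014.0845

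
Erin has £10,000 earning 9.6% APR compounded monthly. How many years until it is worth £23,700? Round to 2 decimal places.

Periodic rate i = 0.096/12 = 0.008.
(1+i)^n = 23700/10000 = 2.37000, so n = ln 2.37000 / ln 1.008 = 108.2921 months
= 108.2921/12 years

9.02 years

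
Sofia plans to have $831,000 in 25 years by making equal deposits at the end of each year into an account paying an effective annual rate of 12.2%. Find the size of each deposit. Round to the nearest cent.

$6,043.46

PMT = 831000 / ( [(1+0.122)^25 − 1] / 0.122 ) = 831000 / 137.503963 = 6,043.4622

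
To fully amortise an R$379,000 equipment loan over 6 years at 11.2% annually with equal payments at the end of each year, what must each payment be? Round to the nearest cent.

R$90,103.48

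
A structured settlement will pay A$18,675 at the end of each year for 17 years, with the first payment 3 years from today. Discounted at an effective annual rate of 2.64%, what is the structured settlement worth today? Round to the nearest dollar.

A$240,303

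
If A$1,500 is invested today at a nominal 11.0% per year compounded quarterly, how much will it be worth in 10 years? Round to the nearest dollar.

A$4,440

Periodic rate i = 0.11/4 = 0.0275; n = 10 × 4 = 40 periods.
FV = 1,500 × (1 + 0.0275)^40 = 4,439.8110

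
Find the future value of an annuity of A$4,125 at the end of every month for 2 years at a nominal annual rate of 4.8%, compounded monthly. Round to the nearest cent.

A$103,690.43

With 12 periods per year: i = 0.004, n = 24.
FV = 4125 × [(1+0.004)^24 − 1] / 0.004 = 4125 × 25.137075 = 103,690.4347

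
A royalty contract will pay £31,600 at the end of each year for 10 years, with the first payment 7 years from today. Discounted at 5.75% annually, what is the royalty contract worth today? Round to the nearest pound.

PV at t=6 (ordinary 10-year annuity): 31600 × a(10|0.0575) = 31600 × 7.448054 = 235,358.4914
Discount back 6 years: 235,358.4914 × (1+0.0575)^(−6) = 235,358.4914 × 0.715019 = 168,285.8557

£168,286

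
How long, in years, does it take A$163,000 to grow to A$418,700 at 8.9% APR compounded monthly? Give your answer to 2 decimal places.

10.64 years

Periodic rate i = 0.089/12 = 0.00741667.
n = ln(418700/163000) / ln(1+0.00741667) = ln(2.56871) / 0.007389 = 127.6717 months
= 127.6717/12 years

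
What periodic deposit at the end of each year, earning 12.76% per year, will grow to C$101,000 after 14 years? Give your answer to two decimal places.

C$2,947.47

PMT = 101000 / ( [(1+0.1276)^14 − 1] / 0.1276 ) = 101000 / 34.266710 = 2,947.4671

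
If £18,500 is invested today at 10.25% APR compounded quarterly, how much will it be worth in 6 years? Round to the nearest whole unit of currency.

£33,955

Periodic rate i = 0.1025/4 = 0.025625; n = 6 × 4 = 24 periods.
18,500 × (1+0.025625)^24 = 18,500 × 1.835382 = 33,954.5587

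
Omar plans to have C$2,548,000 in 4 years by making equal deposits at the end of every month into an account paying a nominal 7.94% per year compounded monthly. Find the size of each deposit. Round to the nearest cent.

C$45,273.12

i = 0.0794/12 = 0.00661667 per month; n = 4·12 = 48.
FV-annuity factor = 56.280634; PMT = 2.548e+06 / 56.280634 = 45,273.1222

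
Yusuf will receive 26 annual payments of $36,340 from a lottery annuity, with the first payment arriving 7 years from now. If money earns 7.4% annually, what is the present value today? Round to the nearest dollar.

Value one period before first payment (t=6): 36340 × [1 − (1+0.074)^(−26)] / 0.074 = 36340 × 11.401693 = 414,337.5306
Discount back 6 years: 414,337.5306 × (1+0.074)^(−6) = 414,337.5306 × 0.651590 = 269,978.1302

$269,978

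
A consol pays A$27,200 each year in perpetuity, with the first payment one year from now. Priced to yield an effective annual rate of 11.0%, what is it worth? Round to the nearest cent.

PV = PMT / i = 27200 / 0.11 = 247,272.7273

A$247,272.73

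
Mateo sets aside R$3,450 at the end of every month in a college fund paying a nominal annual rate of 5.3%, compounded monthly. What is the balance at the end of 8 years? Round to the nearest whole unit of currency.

R$411,372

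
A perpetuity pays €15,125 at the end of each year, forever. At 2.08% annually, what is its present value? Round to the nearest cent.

€727,163.46

PV = PMT / i = 15125 / 0.0208 = 727,163.4615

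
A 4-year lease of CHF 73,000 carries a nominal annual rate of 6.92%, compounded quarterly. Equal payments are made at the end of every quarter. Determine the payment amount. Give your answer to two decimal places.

Periodic rate i = 0.0692/4 = 0.0173; n = 4 × 4 = 16 periods.
PMT = 73000 / ( [1 − (1+0.0173)^(−16)] / 0.0173 ) = 73000 / 13.872661 = 5,262.1484

CHF 5,262.15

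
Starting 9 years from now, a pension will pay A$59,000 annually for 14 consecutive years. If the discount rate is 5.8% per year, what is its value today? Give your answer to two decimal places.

A$353,680.31

Value one period before first payment (t=8): 59000 × [1 − (1+0.058)^(−14)] / 0.058 = 59000 × 9.411183 = 555,259.7882
Discount back 8 years: 555,259.7882 × (1+0.058)^(−8) = 555,259.7882 × 0.636964 = 353,680.3091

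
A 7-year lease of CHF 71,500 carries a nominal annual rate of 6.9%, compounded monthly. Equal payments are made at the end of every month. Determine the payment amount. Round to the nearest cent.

Periodic rate i = 0.069/12 = 0.00575; n = 7 × 12 = 84 periods.
PMT = 71500 / ( [1 − (1+0.00575)^(−84)] / 0.00575 ) = 71500 / 66.472378 = 1,075.6348

CHF 1,075.63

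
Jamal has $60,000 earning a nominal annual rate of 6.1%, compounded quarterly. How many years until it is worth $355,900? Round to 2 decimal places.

Periodic rate i = 0.061/4 = 0.01525.
(1+i)^n = 355900/60000 = 5.93167, so n = ln 5.93167 / ln 1.01525 = 117.6292 quarters
= 117.6292/4 years

29.41 years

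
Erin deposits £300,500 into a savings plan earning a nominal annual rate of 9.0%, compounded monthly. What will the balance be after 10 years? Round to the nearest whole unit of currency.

Periodic rate i = 0.09/12 = 0.0075; n = 10 × 12 = 120 periods.
FV = 300,500 × (1 + 0.0075)^120 = 736,632.8020

£736,633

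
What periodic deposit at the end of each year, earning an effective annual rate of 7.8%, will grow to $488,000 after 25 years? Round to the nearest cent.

$6,872.79

FV-annuity factor = 71.004652; PMT = 488000 / 71.004652 = 6,872.7891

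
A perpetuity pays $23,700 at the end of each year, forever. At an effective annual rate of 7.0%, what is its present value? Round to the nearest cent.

$338,571.43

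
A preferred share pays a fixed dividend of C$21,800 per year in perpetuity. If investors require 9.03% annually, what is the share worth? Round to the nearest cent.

C$241,417.50

PV = C/r = 21800/0.0903 = 241,417.4972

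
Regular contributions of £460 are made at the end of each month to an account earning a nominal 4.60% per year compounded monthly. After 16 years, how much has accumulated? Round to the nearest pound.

Periodic rate i = 0.046/12 = 0.00383333; n = 16 × 12 = 192 periods.
Accumulation factor s(192|0.00383333) = 282.947798; FV = 460 × 282.947798 = 130,155.9869

£130,156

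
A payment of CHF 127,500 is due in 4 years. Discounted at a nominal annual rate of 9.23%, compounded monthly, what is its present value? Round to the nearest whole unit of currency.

CHF 88,264

Periodic rate i = 0.0923/12 = 0.00769167; n = 4 × 12 = 48 periods.
Discount factor = (1+0.00769167)^(−48) = 0.692264; PV = 127,500 × 0.692264 = 88,263.7073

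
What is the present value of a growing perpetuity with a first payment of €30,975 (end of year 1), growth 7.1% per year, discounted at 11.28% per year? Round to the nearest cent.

PV = PMT / (i − g) = 30975 / (0.1128 − 0.071) = 30975 / 0.041800 = 741,028.7081

€741,028.71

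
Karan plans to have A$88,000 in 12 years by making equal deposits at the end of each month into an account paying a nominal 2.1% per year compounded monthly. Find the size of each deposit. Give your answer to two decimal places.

A$537.87

With 12 periods per year: i = 0.00175, n = 144.
FV-annuity factor = 163.607260; PMT = 88000 / 163.607260 = 537.8734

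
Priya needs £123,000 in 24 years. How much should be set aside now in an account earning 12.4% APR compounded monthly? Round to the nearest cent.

£6,369.08

With 12 periods per year: i = 0.0103333, n = 288.
PV = FV·(1+i)^(−n) = 123,000 × 0.051781 = 6,369.0814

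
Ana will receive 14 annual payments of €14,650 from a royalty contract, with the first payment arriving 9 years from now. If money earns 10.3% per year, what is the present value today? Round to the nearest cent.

PV at t=8 (ordinary 14-year annuity): 14650 × a(14|0.103) = 14650 × 7.247772 = 106,179.8588
Discount back 8 years: 106,179.8588 × (1+0.103)^(−8) = 106,179.8588 × 0.456453 = 48,466.0967

€48,466.10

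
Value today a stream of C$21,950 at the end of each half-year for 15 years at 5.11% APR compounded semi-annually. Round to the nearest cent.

C$456,068.80

i = 0.0511/2 = 0.02555 per half-year; n = 15·2 = 30.
PV = 21950 × [1 − (1+0.02555)^(−30)] / 0.02555 = 21950 × 20.777622 = 456,068.8049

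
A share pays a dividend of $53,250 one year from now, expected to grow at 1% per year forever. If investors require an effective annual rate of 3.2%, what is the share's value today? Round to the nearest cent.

$2,420,454.55

PV = D₁/(r − g) = 53250/(0.032 − 0.01) = 2,420,454.5455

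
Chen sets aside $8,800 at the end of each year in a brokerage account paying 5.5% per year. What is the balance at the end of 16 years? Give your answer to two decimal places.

FV = PMT · [(1+i)^n − 1] / i = 8800 · 24.641140 = 216,842.0319

$216,842.03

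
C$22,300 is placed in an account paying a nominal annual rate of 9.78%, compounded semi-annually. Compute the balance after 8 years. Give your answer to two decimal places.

With 2 periods per year: i = 0.0489, n = 16.
FV = 22,300 × (1 + 0.0489)^16 = 47,868.5453

C$47,868.55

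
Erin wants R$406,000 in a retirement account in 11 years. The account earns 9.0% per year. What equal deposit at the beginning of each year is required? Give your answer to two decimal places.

FV-annuity factor × (1+i) = 19.140720; PMT = 406000 / 19.140720 = 21,211.3235

R$21,211.32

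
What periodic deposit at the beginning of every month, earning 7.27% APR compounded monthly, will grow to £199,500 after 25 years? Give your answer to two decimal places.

£234.51

i = 0.0727/12 = 0.00605833 per month; n = 25·12 = 300.
FV-annuity factor × (1+i) = 850.698961; PMT = 199500 / 850.698961 = 234.5130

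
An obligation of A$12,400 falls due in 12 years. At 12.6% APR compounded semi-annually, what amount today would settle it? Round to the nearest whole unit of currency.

Periodic rate i = 0.126/2 = 0.063; n = 12 × 2 = 24 periods.
PV = FV·(1+i)^(−n) = 12,400 × 0.230782 = 2,861.6949

A$2,862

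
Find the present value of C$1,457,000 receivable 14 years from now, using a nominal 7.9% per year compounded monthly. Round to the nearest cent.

i = 0.079/12 = 0.00658333 per month; n = 14·12 = 168.
PV = 1,457,000 / (1 + 0.00658333)^168 = 1,457,000 / 3.011310 = 483,842.5239

C$483,842.52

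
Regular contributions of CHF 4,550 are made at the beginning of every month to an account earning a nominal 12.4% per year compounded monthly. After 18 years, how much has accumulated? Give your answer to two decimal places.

CHF 3,653,456.95

With 12 periods per year: i = 0.0103333, n = 216.
Accumulation factor s(216|0.0103333) × (1+i) = 802.957571; FV = 4550 × 802.957571 = 3,653,456.9477
(Beginning-of-period payments → annuity-due factor ×(1+i).)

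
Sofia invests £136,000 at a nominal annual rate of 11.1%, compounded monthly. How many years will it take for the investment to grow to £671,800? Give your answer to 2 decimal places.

Periodic rate i = 0.111/12 = 0.00925.
n = ln(671800/136000) / ln(1+0.00925) = ln(4.93971) / 0.009207 = 173.4791 months
= 173.4791/12 years

14.46 years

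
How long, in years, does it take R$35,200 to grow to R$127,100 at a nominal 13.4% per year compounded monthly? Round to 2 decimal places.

9.63 years

Periodic rate i = 0.134/12 = 0.0111667.
n = ln(127100/35200) / ln(1+0.0111667) = ln(3.61080) / 0.011105 = 115.6194 months
= 115.6194/12 years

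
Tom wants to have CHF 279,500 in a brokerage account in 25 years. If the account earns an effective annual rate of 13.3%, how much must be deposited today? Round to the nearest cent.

CHF 12,320.66

PV = FV·(1+i)^(−n) = 279,500 × 0.044081 = 12,320.6626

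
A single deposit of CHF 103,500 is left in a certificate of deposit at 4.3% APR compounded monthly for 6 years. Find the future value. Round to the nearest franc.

i = 0.043/12 = 0.00358333 per month; n = 6·12 = 72.
FV = 103,500 × (1 + 0.00358333)^72 = 133,902.3046

CHF 133,902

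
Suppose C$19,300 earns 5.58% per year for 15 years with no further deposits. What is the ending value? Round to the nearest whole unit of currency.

FV = PV·(1+i)^n = 19,300 × 2.258005 = 43,579.4931

C$43,579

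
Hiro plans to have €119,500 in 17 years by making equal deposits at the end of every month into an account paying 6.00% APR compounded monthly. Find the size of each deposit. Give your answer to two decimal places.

Periodic rate i = 0.06/12 = 0.005; n = 17 × 12 = 204 periods.
PMT = 119500 / ( [(1+0.005)^204 − 1] / 0.005 ) = 119500 / 353.231110 = 338.3054

€338.31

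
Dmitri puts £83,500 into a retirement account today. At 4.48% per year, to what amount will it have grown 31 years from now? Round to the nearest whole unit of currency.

FV = PV·(1+i)^n = 83,500 × 3.890703 = 324,873.7020

£324,874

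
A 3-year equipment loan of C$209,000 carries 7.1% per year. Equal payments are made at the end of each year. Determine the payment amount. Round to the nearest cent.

C$79,785.34

Annuity-PV factor = 2.619529; PMT = 209000 / 2.619529 = 79,785.3447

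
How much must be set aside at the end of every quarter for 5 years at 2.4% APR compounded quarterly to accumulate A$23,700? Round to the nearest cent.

i = 0.024/4 = 0.006 per quarter; n = 5·4 = 20.
PMT = 23700 / ( [(1+0.006)^20 − 1] / 0.006 ) = 23700 / 21.182107 = 1,118.8689

A$1,118.87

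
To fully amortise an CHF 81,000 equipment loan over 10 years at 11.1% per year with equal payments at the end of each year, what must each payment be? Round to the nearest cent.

CHF 13,811.64

Annuity-PV factor = 5.864619; PMT = 81000 / 5.864619 = 13,811.6393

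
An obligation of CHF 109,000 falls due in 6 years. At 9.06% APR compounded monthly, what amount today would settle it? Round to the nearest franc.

CHF 63,421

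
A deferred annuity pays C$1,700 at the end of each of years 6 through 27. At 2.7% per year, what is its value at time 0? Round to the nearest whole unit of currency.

C$24,442

Value one period before first payment (t=5): 1700 × [1 − (1+0.027)^(−22)] / 0.027 = 1700 × 16.426634 = 27,925.2784
PV₀ = 27,925.2784 / (1+0.027)^5 = 27,925.2784 / 1.142490 = 24,442.4814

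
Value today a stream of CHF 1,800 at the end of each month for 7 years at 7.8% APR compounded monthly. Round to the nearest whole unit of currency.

With 12 periods per year: i = 0.0065, n = 84.
PV = PMT · [1 − (1+i)^(−n)] / i = 1800 · 64.571292 = 116,228.3250

CHF 116,228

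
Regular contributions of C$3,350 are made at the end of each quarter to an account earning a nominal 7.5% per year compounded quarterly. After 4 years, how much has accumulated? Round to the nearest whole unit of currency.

C$61,839

i = 0.075/4 = 0.01875 per quarter; n = 4·4 = 16.
FV = 3350 × [(1+0.01875)^16 − 1] / 0.01875 = 3350 × 18.459431 = 61,839.0939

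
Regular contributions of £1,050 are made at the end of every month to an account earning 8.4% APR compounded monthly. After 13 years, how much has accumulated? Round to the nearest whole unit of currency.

£295,337

i = 0.084/12 = 0.007 per month; n = 13·12 = 156.
FV = 1050 × [(1+0.007)^156 − 1] / 0.007 = 1050 × 281.273222 = 295,336.8833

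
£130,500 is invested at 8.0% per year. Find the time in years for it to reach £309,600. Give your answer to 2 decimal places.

n = ln(309600/130500) / ln(1+0.08) = ln(2.37241) / 0.076961 = 11.2253 years

11.23 years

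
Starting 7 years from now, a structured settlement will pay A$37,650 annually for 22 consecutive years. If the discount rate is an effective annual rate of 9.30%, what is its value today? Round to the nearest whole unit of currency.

A$203,877

PV at t=6 (ordinary 22-year annuity): 37650 × a(22|0.093) = 37650 × 9.232584 = 347,606.7695
Discount back 6 years: 347,606.7695 × (1+0.093)^(−6) = 347,606.7695 × 0.586515 = 203,876.5397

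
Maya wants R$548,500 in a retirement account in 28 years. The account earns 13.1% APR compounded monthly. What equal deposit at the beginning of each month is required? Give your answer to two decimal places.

Periodic rate i = 0.131/12 = 0.0109167; n = 28 × 12 = 336 periods.
PMT = 548500 / ( [(1+0.0109167)^336 − 1] / 0.0109167 × (1+i) ) = 548500 / 3463.588546 = 158.3618

R$158.36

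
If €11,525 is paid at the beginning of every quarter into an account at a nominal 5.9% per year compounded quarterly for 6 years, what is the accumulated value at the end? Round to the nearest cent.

€333,863.48

i = 0.059/4 = 0.01475 per quarter; n = 6·4 = 24.
FV = PMT · [(1+i)^n − 1] / i × (1+i) = 11525 · 28.968632 = 333,863.4813
Payments are at the start of each period, so multiply by (1+i).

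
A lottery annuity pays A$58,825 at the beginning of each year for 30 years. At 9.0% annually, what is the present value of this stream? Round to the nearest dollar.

Annuity factor a(30|0.09) × (1+i) = 11.198283; PV = 58825 × 11.198283 = 658,738.9920
Payments are at the start of each period, so multiply by (1+i).

A$658,739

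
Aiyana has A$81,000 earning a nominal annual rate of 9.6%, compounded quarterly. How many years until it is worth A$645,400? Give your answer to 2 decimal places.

21.88 years

Periodic rate i = 0.096/4 = 0.024.
n = ln(645400/81000) / ln(1+0.024) = ln(7.96790) / 0.023717 = 87.5095 quarters
= 87.5095/4 years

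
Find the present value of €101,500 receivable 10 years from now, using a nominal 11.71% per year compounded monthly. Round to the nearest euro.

i = 0.1171/12 = 0.00975833 per month; n = 10·12 = 120.
PV = 101,500 / (1 + 0.00975833)^120 = 101,500 / 3.206960 = 31,649.9131

€31,650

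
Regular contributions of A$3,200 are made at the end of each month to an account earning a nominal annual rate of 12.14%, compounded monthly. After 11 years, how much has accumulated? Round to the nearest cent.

A$878,105.72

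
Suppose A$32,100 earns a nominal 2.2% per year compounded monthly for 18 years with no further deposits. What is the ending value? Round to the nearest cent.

Periodic rate i = 0.022/12 = 0.00183333; n = 18 × 12 = 216 periods.
FV = PV·(1+i)^n = 32,100 × 1.485331 = 47,679.1156

A$47,679.12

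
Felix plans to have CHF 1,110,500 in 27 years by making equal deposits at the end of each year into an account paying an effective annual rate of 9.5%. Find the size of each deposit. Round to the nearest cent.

CHF 9,959.54

PMT = 1.1105e+06 / ( [(1+0.095)^27 − 1] / 0.095 ) = 1.1105e+06 / 111.501156 = 9,959.5380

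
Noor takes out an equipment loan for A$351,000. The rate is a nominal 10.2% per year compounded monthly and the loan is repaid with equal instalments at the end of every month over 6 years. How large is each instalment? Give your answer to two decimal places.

i = 0.102/12 = 0.0085 per month; n = 6·12 = 72.
Annuity-PV factor = 53.685934; PMT = 351000 / 53.685934 = 6,538.0254

A$6,538.03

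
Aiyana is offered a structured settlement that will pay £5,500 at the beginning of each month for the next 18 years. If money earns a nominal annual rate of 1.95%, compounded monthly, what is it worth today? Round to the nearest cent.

£1,002,849.25

i = 0.0195/12 = 0.001625 per month; n = 18·12 = 216.
PV = PMT · [1 − (1+i)^(−n)] / i × (1+i) = 5500 · 182.336226 = 1,002,849.2452
Payments are at the start of each period, so multiply by (1+i).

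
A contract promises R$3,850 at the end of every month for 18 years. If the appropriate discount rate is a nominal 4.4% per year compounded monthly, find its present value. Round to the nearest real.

Periodic rate i = 0.044/12 = 0.00366667; n = 18 × 12 = 216 periods.
PV = 3850 × [1 − (1+0.00366667)^(−216)] / 0.00366667 = 3850 × 149.019668 = 573,725.7215

R$573,726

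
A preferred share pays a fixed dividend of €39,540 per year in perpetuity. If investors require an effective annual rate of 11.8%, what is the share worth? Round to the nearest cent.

€335,084.75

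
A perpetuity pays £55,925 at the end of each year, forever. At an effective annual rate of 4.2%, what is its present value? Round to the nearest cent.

£1,331,547.62

PV = C/r = 55925/0.042 = 1,331,547.6190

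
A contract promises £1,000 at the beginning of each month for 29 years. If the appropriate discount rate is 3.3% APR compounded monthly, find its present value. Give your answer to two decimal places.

With 12 periods per year: i = 0.00275, n = 348.
Annuity factor a(348|0.00275) × (1+i) = 224.416161; PV = 1000 × 224.416161 = 224,416.1613
(Beginning-of-period payments → annuity-due factor ×(1+i).)

£224,416.16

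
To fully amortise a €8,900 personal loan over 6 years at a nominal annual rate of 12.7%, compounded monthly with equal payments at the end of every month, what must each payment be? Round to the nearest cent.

€177.25

With 12 periods per year: i = 0.0105833, n = 72.
Annuity-PV factor = 50.210591; PMT = 8900 / 50.210591 = 177.2534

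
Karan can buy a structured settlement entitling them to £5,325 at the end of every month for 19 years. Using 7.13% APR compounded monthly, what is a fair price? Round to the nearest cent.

Periodic rate i = 0.0713/12 = 0.00594167; n = 19 × 12 = 228 periods.
Annuity factor a(228|0.00594167) = 124.702197; PV = 5325 × 124.702197 = 664,039.1979

£664,039.20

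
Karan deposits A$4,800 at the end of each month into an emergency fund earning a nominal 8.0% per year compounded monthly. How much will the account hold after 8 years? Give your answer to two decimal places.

A$642,569.20

Periodic rate i = 0.08/12 = 0.00666667; n = 8 × 12 = 96 periods.
FV = PMT · [(1+i)^n − 1] / i = 4800 · 133.868583 = 642,569.1983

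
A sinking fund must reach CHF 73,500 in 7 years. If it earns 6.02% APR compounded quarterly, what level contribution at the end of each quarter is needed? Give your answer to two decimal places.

i = 0.0602/4 = 0.01505 per quarter; n = 7·4 = 28.
FV-annuity factor = 34.506066; PMT = 73500 / 34.506066 = 2,130.0603

CHF 2,130.06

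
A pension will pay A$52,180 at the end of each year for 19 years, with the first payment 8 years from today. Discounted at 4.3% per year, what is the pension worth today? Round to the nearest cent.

Value one period before first payment (t=7): 52180 × [1 − (1+0.043)^(−19)] / 0.043 = 52180 × 12.805492 = 668,190.5551
Discount back 7 years: 668,190.5551 × (1+0.043)^(−7) = 668,190.5551 × 0.744749 = 497,634.1472

A$497,634.15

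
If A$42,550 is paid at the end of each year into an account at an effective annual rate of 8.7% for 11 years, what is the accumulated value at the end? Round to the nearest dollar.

A$735,269

FV = 42550 × [(1+0.087)^11 − 1] / 0.087 = 42550 × 17.280111 = 735,268.7260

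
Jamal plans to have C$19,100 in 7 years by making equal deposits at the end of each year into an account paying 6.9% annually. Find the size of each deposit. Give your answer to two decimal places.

FV-annuity factor = 8.627620; PMT = 19100 / 8.627620 = 2,213.8203

C$2,213.82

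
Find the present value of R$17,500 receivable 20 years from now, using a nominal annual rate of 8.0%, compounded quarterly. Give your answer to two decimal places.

R$3,589.42

Periodic rate i = 0.08/4 = 0.02; n = 20 × 4 = 80 periods.
Discount factor = (1+0.02)^(−80) = 0.205110; PV = 17,500 × 0.205110 = 3,589.4202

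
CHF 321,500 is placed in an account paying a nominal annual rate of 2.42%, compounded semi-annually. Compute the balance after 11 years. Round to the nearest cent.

CHF 418,886.46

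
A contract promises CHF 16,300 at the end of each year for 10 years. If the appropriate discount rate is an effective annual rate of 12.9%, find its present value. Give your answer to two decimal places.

CHF 88,802.39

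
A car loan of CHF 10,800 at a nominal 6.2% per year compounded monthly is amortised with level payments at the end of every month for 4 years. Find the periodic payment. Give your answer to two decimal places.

CHF 254.63

Periodic rate i = 0.062/12 = 0.00516667; n = 4 × 12 = 48 periods.
Annuity-PV factor = 42.414515; PMT = 10800 / 42.414515 = 254.6298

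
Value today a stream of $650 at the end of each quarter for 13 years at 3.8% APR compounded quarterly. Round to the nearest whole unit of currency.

With 4 periods per year: i = 0.0095, n = 52.
PV = PMT · [1 − (1+i)^(−n)] / i = 650 · 40.883660 = 26,574.3791

$26,574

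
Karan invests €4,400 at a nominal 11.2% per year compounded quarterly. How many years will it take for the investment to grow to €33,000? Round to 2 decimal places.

Periodic rate i = 0.112/4 = 0.028.
(1+i)^n = 33000/4400 = 7.50000, so n = ln 7.50000 / ln 1.028 = 72.9636 quarters
= 72.9636/4 years

18.24 years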